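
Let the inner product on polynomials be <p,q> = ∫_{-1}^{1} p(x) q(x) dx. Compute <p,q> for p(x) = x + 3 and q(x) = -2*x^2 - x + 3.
<p,q> = 40/3

Expand the product: p(x)·q(x) = -2*x^3 - 7*x^2 + 9.
∫_{-1}^{1} of each monomial x^k gives [2/(k+1) if k even, 0 if k odd]. Integrating term-by-term (or equivalently evaluating the antiderivative F(x) = -x^4/2 - 7*x^3/3 + 9*x at the endpoints):
  F(1) − F(−1) = 37/6 − (-43/6) = 40/3.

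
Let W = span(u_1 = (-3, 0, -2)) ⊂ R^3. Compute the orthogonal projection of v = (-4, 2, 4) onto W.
proj_W(v) = (-12/13, 0, -8/13)

Set up U = [u_1 | ... | u_1] ∈ R^(3×1). The projector onto W = col(U) is P = U (U^T U)^(-1) U^T.
Compute U^T U =
  [13],
and U^T v = (4).
Solve U^T U · c = U^T v for the coefficients: c = (4/13). The projection is proj_W(v) = U c.
Check: (v - proj_W(v)) · u_1 = 0  (should be 0).
Result: proj_W(v) = (-12/13, 0, -8/13).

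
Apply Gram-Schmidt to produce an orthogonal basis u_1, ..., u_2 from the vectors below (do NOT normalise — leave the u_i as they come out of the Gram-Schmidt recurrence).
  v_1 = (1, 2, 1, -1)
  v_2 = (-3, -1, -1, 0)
Orthogonal basis:
  u_1 = (1, 2, 1, -1)
  u_2 = (-15/7, 5/7, -1/7, -6/7)

Apply the Gram-Schmidt recurrence
  u_1 = v_1
  u_i = v_i − Σ_{j<i} ((v_i · u_j) / (u_j · u_j)) · u_j.

Step by step this gives:
  u_1 = (1, 2, 1, -1)
  u_2 = (-15/7, 5/7, -1/7, -6/7)

Orthogonality check:
  u_2 · u_1 = 0 (should be 0)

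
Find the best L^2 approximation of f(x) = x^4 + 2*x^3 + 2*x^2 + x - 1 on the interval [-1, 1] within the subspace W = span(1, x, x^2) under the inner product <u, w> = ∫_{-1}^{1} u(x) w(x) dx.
g(x) = 20*x^2/7 + 11*x/5 - 38/35

The best approximation g ∈ W is the orthogonal projection of f onto W. Writing g = a_0 + a_1 x + a_2 x^2, the coefficients solve the normal equations G · a = b where
  G_{ij} = <φ_i, φ_j> and b_i = <f, φ_i>, with φ_0 = 1, φ_1 = x, φ_2 = x^2.
G =
  [2, 0, 2/3]
  [0, 2/3, 0]
  [2/3, 0, 2/5],
b = (-4/15, 22/15, 44/105).
Solving gives a_0 = -38/35, a_1 = 11/5, a_2 = 20/7, so
  g(x) = 20*x^2/7 + 11*x/5 - 38/35.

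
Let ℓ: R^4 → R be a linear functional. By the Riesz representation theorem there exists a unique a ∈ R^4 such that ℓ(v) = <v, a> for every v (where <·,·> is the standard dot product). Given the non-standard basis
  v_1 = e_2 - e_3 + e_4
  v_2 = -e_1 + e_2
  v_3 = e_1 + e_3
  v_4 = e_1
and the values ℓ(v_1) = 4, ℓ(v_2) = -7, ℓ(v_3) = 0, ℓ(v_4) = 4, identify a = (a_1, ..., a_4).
a = (4, -3, -4, 3)

Write a = (a_1, ..., a_4) in the standard basis. For each basis vector v_i, ℓ(v_i) = <v_i, a> is a linear equation in the a_j's. Collect the n equations into a matrix system V a = ℓ, where row i of V is v_i (expressed in the standard basis). Since V is invertible (lower-triangular with 1s on the diagonal, up to permutation), solve by back-substitution:
  V =
[[0, 1, -1, 1],
 [-1, 1, 0, 0],
 [1, 0, 1, 0],
 [1, 0, 0, 0]]
  V a = (4, -7, 0, 4)
Solving gives a = (4, -3, -4, 3).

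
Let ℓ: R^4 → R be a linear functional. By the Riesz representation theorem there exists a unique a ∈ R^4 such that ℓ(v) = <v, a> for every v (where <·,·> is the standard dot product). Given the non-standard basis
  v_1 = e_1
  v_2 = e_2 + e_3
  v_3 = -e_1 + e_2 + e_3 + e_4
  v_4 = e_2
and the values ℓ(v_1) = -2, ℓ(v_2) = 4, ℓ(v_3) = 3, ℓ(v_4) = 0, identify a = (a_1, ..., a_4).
a = (-2, 0, 4, -3)

Write a = (a_1, ..., a_4) in the standard basis. For each basis vector v_i, ℓ(v_i) = <v_i, a> is a linear equation in the a_j's. Collect the n equations into a matrix system V a = ℓ, where row i of V is v_i (expressed in the standard basis). Since V is invertible (lower-triangular with 1s on the diagonal, up to permutation), solve by back-substitution:
  V =
[[1, 0, 0, 0],
 [0, 1, 1, 0],
 [-1, 1, 1, 1],
 [0, 1, 0, 0]]
  V a = (-2, 4, 3, 0)
Solving gives a = (-2, 0, 4, -3).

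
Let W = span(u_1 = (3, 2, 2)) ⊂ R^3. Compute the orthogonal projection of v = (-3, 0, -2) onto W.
proj_W(v) = (-39/17, -26/17, -26/17)

Set up U = [u_1 | ... | u_1] ∈ R^(3×1). The projector onto W = col(U) is P = U (U^T U)^(-1) U^T.
Compute U^T U =
  [17],
and U^T v = (-13).
Solve U^T U · c = U^T v for the coefficients: c = (-13/17). The projection is proj_W(v) = U c.
Check: (v - proj_W(v)) · u_1 = 0  (should be 0).
Result: proj_W(v) = (-39/17, -26/17, -26/17).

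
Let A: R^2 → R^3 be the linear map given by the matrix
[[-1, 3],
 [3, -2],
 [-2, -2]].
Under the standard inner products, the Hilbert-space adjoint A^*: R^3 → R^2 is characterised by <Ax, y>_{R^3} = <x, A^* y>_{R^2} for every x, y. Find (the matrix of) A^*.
A^* = A^T =
[[-1, 3, -2],
 [3, -2, -2]]

For real matrices with standard dot products, the defining identity <Ax, y> = <x, A^* y> gives (Ax)^T y = x^T (A^*) y, i.e. x^T A^T y = x^T (A^*) y. Since this holds for all x, y, we must have A^* = A^T. Therefore
A^* =
[[-1, 3, -2],
 [3, -2, -2]].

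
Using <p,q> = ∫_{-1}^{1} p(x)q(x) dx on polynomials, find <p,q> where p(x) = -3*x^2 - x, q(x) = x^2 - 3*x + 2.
<p,q> = -16/5

Expand the product: p(x)·q(x) = -3*x^4 + 8*x^3 - 3*x^2 - 2*x.
∫_{-1}^{1} of each monomial x^k gives [2/(k+1) if k even, 0 if k odd]. Integrating term-by-term (or equivalently evaluating the antiderivative F(x) = -3*x^5/5 + 2*x^4 - x^3 - x^2 at the endpoints):
  F(1) − F(−1) = -3/5 − (13/5) = -16/5.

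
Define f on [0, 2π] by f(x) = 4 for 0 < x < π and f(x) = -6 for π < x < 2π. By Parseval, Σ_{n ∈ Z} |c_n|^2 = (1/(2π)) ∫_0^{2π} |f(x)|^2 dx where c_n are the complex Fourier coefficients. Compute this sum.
Σ |c_n|^2 = 26

Parseval equates the L^2 energy of f (normalised by 1/(2π)) with the ℓ^2 sum of its Fourier coefficients: (1/(2π)) ∫_0^{2π} |f|^2 = Σ |c_n|^2.
Compute the left side: (1/(2π)) [∫_0^π 4^2 dx + ∫_π^{2π} (-6)^2 dx] = (1/(2π)) · (16π + 36π) = (16 + 36)/2 = 26.
So Σ_{n ∈ Z} |c_n|^2 = 26.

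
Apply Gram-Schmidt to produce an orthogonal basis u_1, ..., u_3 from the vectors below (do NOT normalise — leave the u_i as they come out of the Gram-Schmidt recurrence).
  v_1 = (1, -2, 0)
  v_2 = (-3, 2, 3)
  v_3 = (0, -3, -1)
Orthogonal basis:
  u_1 = (1, -2, 0)
  u_2 = (-8/5, -4/5, 3)
  u_3 = (-78/61, -39/61, -52/61)

Apply the Gram-Schmidt recurrence
  u_1 = v_1
  u_i = v_i − Σ_{j<i} ((v_i · u_j) / (u_j · u_j)) · u_j.

Step by step this gives:
  u_1 = (1, -2, 0)
  u_2 = (-8/5, -4/5, 3)
  u_3 = (-78/61, -39/61, -52/61)

Orthogonality check:
  u_2 · u_1 = 0 (should be 0)
  u_3 · u_1 = 0 (should be 0)
  u_3 · u_2 = 0 (should be 0)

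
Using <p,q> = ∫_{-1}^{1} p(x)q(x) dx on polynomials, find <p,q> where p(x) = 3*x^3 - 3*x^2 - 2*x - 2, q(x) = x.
<p,q> = -2/15

Expand the product: p(x)·q(x) = 3*x^4 - 3*x^3 - 2*x^2 - 2*x.
∫_{-1}^{1} of each monomial x^k gives [2/(k+1) if k even, 0 if k odd]. Integrating term-by-term (or equivalently evaluating the antiderivative F(x) = 3*x^5/5 - 3*x^4/4 - 2*x^3/3 - x^2 at the endpoints):
  F(1) − F(−1) = -109/60 − (-101/60) = -2/15.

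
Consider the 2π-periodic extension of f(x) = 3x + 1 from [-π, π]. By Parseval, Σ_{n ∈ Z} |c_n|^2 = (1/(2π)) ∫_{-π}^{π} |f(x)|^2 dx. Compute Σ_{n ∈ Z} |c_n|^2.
Σ |c_n|^2 = 3π^2 + 1

Expand and integrate term by term over [-π, π]:
  ∫ (3x)^2 dx = 9·(2π^3/3); ∫ 2·3·(1)·x dx = 0 (odd integrand); ∫ 1^2 dx = 1·2π.
So (1/(2π)) ∫_{-π}^{π} (3x + 1)^2 dx = 9π^2/3 + 1 = 3π^2 + 1.
Parseval ⇒ Σ |c_n|^2 = 3π^2 + 1.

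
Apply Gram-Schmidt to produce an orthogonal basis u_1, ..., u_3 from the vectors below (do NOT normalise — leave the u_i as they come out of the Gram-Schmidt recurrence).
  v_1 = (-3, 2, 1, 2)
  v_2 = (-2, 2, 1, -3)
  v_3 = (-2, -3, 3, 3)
Orthogonal basis:
  u_1 = (-3, 2, 1, 2)
  u_2 = (-7/6, 13/9, 13/18, -32/9)
  u_3 = (-370/299, -71/23, 68/23, -74/299)

Apply the Gram-Schmidt recurrence
  u_1 = v_1
  u_i = v_i − Σ_{j<i} ((v_i · u_j) / (u_j · u_j)) · u_j.

Step by step this gives:
  u_1 = (-3, 2, 1, 2)
  u_2 = (-7/6, 13/9, 13/18, -32/9)
  u_3 = (-370/299, -71/23, 68/23, -74/299)

Orthogonality check:
  u_2 · u_1 = 0 (should be 0)
  u_3 · u_1 = 0 (should be 0)
  u_3 · u_2 = 0 (should be 0)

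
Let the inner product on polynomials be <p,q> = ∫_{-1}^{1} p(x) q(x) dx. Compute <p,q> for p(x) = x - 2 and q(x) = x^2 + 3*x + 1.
<p,q> = -10/3

Expand the product: p(x)·q(x) = x^3 + x^2 - 5*x - 2.
∫_{-1}^{1} of each monomial x^k gives [2/(k+1) if k even, 0 if k odd]. Integrating term-by-term (or equivalently evaluating the antiderivative F(x) = x^4/4 + x^3/3 - 5*x^2/2 - 2*x at the endpoints):
  F(1) − F(−1) = -47/12 − (-7/12) = -10/3.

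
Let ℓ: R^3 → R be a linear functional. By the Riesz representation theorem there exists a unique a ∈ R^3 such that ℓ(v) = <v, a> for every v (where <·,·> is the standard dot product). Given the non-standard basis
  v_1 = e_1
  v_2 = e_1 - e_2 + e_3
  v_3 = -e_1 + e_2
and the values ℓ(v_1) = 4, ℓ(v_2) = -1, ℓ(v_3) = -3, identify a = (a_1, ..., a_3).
a = (4, 1, -4)

Write a = (a_1, ..., a_3) in the standard basis. For each basis vector v_i, ℓ(v_i) = <v_i, a> is a linear equation in the a_j's. Collect the n equations into a matrix system V a = ℓ, where row i of V is v_i (expressed in the standard basis). Since V is invertible (lower-triangular with 1s on the diagonal, up to permutation), solve by back-substitution:
  V =
[[1, 0, 0],
 [1, -1, 1],
 [-1, 1, 0]]
  V a = (4, -1, -3)
Solving gives a = (4, 1, -4).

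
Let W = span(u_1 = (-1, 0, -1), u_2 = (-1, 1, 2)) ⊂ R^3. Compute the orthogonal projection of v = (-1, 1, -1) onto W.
proj_W(v) = (-14/11, 2/11, -8/11)

Set up U = [u_1 | ... | u_2] ∈ R^(3×2). The projector onto W = col(U) is P = U (U^T U)^(-1) U^T.
Compute U^T U =
  [2, -1]
  [-1, 6],
and U^T v = (2, 0).
Solve U^T U · c = U^T v for the coefficients: c = (12/11, 2/11). The projection is proj_W(v) = U c.
Check: (v - proj_W(v)) · u_1 = 0  (should be 0).
Check: (v - proj_W(v)) · u_2 = 0  (should be 0).
Result: proj_W(v) = (-14/11, 2/11, -8/11).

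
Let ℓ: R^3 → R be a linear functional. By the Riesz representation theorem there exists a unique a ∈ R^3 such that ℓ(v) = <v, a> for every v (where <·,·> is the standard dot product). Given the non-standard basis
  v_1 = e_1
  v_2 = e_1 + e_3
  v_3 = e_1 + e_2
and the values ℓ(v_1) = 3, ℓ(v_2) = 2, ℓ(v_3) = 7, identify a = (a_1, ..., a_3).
a = (3, 4, -1)

Write a = (a_1, ..., a_3) in the standard basis. For each basis vector v_i, ℓ(v_i) = <v_i, a> is a linear equation in the a_j's. Collect the n equations into a matrix system V a = ℓ, where row i of V is v_i (expressed in the standard basis). Since V is invertible (lower-triangular with 1s on the diagonal, up to permutation), solve by back-substitution:
  V =
[[1, 0, 0],
 [1, 0, 1],
 [1, 1, 0]]
  V a = (3, 2, 7)
Solving gives a = (3, 4, -1).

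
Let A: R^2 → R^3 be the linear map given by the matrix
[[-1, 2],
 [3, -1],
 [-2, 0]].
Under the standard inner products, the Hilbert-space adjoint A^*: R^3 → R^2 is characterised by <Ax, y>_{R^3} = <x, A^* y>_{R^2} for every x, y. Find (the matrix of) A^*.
A^* = A^T =
[[-1, 3, -2],
 [2, -1, 0]]

For real matrices with standard dot products, the defining identity <Ax, y> = <x, A^* y> gives (Ax)^T y = x^T (A^*) y, i.e. x^T A^T y = x^T (A^*) y. Since this holds for all x, y, we must have A^* = A^T. Therefore
A^* =
[[-1, 3, -2],
 [2, -1, 0]].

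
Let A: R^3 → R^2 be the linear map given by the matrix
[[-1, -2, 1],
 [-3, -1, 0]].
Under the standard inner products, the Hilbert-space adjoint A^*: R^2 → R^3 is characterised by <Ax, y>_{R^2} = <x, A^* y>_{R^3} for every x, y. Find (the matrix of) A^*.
A^* = A^T =
[[-1, -3],
 [-2, -1],
 [1, 0]]

For real matrices with standard dot products, the defining identity <Ax, y> = <x, A^* y> gives (Ax)^T y = x^T (A^*) y, i.e. x^T A^T y = x^T (A^*) y. Since this holds for all x, y, we must have A^* = A^T. Therefore
A^* =
[[-1, -3],
 [-2, -1],
 [1, 0]].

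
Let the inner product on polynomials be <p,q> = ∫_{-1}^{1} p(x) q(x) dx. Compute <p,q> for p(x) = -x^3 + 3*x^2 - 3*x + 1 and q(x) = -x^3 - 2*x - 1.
<p,q> = 16/7

Expand the product: p(x)·q(x) = x^6 - 3*x^5 + 5*x^4 - 6*x^3 + 3*x^2 + x - 1.
∫_{-1}^{1} of each monomial x^k gives [2/(k+1) if k even, 0 if k odd]. Integrating term-by-term (or equivalently evaluating the antiderivative F(x) = x^7/7 - x^6/2 + x^5 - 3*x^4/2 + x^3 + x^2/2 - x at the endpoints):
  F(1) − F(−1) = -5/14 − (-37/14) = 16/7.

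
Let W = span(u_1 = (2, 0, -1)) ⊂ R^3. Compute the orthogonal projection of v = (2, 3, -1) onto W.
proj_W(v) = (2, 0, -1)

Set up U = [u_1 | ... | u_1] ∈ R^(3×1). The projector onto W = col(U) is P = U (U^T U)^(-1) U^T.
Compute U^T U =
  [5],
and U^T v = (5).
Solve U^T U · c = U^T v for the coefficients: c = (1). The projection is proj_W(v) = U c.
Check: (v - proj_W(v)) · u_1 = 0  (should be 0).
Result: proj_W(v) = (2, 0, -1).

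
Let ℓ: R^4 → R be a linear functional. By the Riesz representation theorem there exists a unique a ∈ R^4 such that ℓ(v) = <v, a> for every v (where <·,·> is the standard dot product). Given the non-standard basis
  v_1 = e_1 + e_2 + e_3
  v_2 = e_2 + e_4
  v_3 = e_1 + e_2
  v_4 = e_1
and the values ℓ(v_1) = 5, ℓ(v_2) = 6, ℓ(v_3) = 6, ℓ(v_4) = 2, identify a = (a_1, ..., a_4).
a = (2, 4, -1, 2)

Write a = (a_1, ..., a_4) in the standard basis. For each basis vector v_i, ℓ(v_i) = <v_i, a> is a linear equation in the a_j's. Collect the n equations into a matrix system V a = ℓ, where row i of V is v_i (expressed in the standard basis). Since V is invertible (lower-triangular with 1s on the diagonal, up to permutation), solve by back-substitution:
  V =
[[1, 1, 1, 0],
 [0, 1, 0, 1],
 [1, 1, 0, 0],
 [1, 0, 0, 0]]
  V a = (5, 6, 6, 2)
Solving gives a = (2, 4, -1, 2).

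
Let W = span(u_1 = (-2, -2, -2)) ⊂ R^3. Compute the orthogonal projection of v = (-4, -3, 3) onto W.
proj_W(v) = (-4/3, -4/3, -4/3)

Set up U = [u_1 | ... | u_1] ∈ R^(3×1). The projector onto W = col(U) is P = U (U^T U)^(-1) U^T.
Compute U^T U =
  [12],
and U^T v = (8).
Solve U^T U · c = U^T v for the coefficients: c = (2/3). The projection is proj_W(v) = U c.
Check: (v - proj_W(v)) · u_1 = 0  (should be 0).
Result: proj_W(v) = (-4/3, -4/3, -4/3).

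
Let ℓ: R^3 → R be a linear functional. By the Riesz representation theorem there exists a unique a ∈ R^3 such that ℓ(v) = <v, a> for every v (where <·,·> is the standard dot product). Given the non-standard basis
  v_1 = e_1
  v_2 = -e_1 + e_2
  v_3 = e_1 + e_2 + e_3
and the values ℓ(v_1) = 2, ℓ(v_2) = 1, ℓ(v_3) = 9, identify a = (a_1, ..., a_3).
a = (2, 3, 4)

Write a = (a_1, ..., a_3) in the standard basis. For each basis vector v_i, ℓ(v_i) = <v_i, a> is a linear equation in the a_j's. Collect the n equations into a matrix system V a = ℓ, where row i of V is v_i (expressed in the standard basis). Since V is invertible (lower-triangular with 1s on the diagonal, up to permutation), solve by back-substitution:
  V =
[[1, 0, 0],
 [-1, 1, 0],
 [1, 1, 1]]
  V a = (2, 1, 9)
Solving gives a = (2, 3, 4).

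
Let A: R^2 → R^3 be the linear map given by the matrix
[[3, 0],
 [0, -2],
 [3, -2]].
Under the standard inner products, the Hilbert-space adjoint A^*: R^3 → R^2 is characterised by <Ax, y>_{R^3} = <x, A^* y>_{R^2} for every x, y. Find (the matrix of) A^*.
A^* = A^T =
[[3, 0, 3],
 [0, -2, -2]]

For real matrices with standard dot products, the defining identity <Ax, y> = <x, A^* y> gives (Ax)^T y = x^T (A^*) y, i.e. x^T A^T y = x^T (A^*) y. Since this holds for all x, y, we must have A^* = A^T. Therefore
A^* =
[[3, 0, 3],
 [0, -2, -2]].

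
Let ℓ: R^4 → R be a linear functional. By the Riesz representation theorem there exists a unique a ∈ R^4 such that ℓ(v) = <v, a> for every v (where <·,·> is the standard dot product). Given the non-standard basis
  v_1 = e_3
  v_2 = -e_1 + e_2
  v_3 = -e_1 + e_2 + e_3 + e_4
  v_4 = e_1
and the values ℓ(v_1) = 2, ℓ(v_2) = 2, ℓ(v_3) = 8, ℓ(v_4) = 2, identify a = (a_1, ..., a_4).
a = (2, 4, 2, 4)

Write a = (a_1, ..., a_4) in the standard basis. For each basis vector v_i, ℓ(v_i) = <v_i, a> is a linear equation in the a_j's. Collect the n equations into a matrix system V a = ℓ, where row i of V is v_i (expressed in the standard basis). Since V is invertible (lower-triangular with 1s on the diagonal, up to permutation), solve by back-substitution:
  V =
[[0, 0, 1, 0],
 [-1, 1, 0, 0],
 [-1, 1, 1, 1],
 [1, 0, 0, 0]]
  V a = (2, 2, 8, 2)
Solving gives a = (2, 4, 2, 4).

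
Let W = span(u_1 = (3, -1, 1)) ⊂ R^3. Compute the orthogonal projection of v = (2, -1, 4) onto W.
proj_W(v) = (3, -1, 1)

Set up U = [u_1 | ... | u_1] ∈ R^(3×1). The projector onto W = col(U) is P = U (U^T U)^(-1) U^T.
Compute U^T U =
  [11],
and U^T v = (11).
Solve U^T U · c = U^T v for the coefficients: c = (1). The projection is proj_W(v) = U c.
Check: (v - proj_W(v)) · u_1 = 0  (should be 0).
Result: proj_W(v) = (3, -1, 1).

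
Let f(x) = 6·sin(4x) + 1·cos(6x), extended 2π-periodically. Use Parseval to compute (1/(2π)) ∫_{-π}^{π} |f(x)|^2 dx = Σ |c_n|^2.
Σ |c_n|^2 = 37/2

Expand |f|^2 and use orthogonality of {sin(nx), cos(mx)} on [-π, π]:
  ∫_{-π}^{π} sin(nx)^2 dx = π, ∫ cos(mx)^2 dx = π, and cross terms integrate to 0.
So ∫_{-π}^{π} f(x)^2 dx = 6^2 · π + 1^2 · π = (36 + 1)π.
Divide by 2π: (36 + 1)/2 = 37/2.
By Parseval, this equals Σ |c_n|^2.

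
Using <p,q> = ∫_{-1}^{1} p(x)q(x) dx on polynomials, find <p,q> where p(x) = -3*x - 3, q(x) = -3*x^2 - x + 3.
<p,q> = -10

Expand the product: p(x)·q(x) = 9*x^3 + 12*x^2 - 6*x - 9.
∫_{-1}^{1} of each monomial x^k gives [2/(k+1) if k even, 0 if k odd]. Integrating term-by-term (or equivalently evaluating the antiderivative F(x) = 9*x^4/4 + 4*x^3 - 3*x^2 - 9*x at the endpoints):
  F(1) − F(−1) = -23/4 − (17/4) = -10.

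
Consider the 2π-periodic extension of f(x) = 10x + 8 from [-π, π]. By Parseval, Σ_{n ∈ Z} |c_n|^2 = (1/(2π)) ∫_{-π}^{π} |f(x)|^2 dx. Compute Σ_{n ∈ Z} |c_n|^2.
Σ |c_n|^2 = 100π^2/3 + 64

Expand and integrate term by term over [-π, π]:
  ∫ (10x)^2 dx = 100·(2π^3/3); ∫ 2·10·(8)·x dx = 0 (odd integrand); ∫ 8^2 dx = 64·2π.
So (1/(2π)) ∫_{-π}^{π} (10x + 8)^2 dx = 100π^2/3 + 64 = 100π^2/3 + 64.
Parseval ⇒ Σ |c_n|^2 = 100π^2/3 + 64.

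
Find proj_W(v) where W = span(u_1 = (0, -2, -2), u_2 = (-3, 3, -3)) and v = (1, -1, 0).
proj_W(v) = (2/3, -7/6, 1/6)

Set up U = [u_1 | ... | u_2] ∈ R^(3×2). The projector onto W = col(U) is P = U (U^T U)^(-1) U^T.
Compute U^T U =
  [8, 0]
  [0, 27],
and U^T v = (2, -6).
Solve U^T U · c = U^T v for the coefficients: c = (1/4, -2/9). The projection is proj_W(v) = U c.
Check: (v - proj_W(v)) · u_1 = 0  (should be 0).
Check: (v - proj_W(v)) · u_2 = 0  (should be 0).
Result: proj_W(v) = (2/3, -7/6, 1/6).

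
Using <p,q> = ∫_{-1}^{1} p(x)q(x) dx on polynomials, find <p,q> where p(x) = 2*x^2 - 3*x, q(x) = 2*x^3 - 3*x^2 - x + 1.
<p,q> = -22/15

Expand the product: p(x)·q(x) = 4*x^5 - 12*x^4 + 7*x^3 + 5*x^2 - 3*x.
∫_{-1}^{1} of each monomial x^k gives [2/(k+1) if k even, 0 if k odd]. Integrating term-by-term (or equivalently evaluating the antiderivative F(x) = 2*x^6/3 - 12*x^5/5 + 7*x^4/4 + 5*x^3/3 - 3*x^2/2 at the endpoints):
  F(1) − F(−1) = 11/60 − (33/20) = -22/15.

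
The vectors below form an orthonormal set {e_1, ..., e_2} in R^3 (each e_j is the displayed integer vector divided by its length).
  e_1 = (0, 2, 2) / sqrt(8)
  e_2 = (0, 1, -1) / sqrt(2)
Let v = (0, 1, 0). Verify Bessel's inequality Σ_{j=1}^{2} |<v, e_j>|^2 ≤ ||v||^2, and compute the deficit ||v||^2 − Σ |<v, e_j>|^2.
Σ |<v, e_j>|^2 = 1; ||v||^2 = 1; deficit = 0

Write each e_j = u_j / sqrt(<u_j, u_j>) where u_j is the displayed integer vector. Then <v, e_j> = <v, u_j> / sqrt(<u_j, u_j>), so |<v, e_j>|^2 = <v, u_j>^2 / <u_j, u_j>.
Coefficients: <v, e_1> = 2/sqrt(8), <v, e_2> = 1/sqrt(2).
Square and sum: Σ |<v, e_j>|^2 = 1.
Compute ||v||^2 = v·v = 1.
Deficit = 1 − 1 = 0 ≥ 0, confirming Bessel's inequality. (The deficit equals ||v − Σ <v,e_j> e_j||^2, the squared distance from v to span{e_j}.)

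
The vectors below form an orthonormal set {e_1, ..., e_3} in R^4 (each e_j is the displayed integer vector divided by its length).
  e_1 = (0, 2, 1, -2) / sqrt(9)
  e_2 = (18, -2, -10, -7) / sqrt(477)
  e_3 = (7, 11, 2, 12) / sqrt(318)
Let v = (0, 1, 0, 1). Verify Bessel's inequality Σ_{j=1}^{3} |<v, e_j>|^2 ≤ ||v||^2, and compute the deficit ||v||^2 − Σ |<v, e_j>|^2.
Σ |<v, e_j>|^2 = 11/6; ||v||^2 = 2; deficit = 1/6

Write each e_j = u_j / sqrt(<u_j, u_j>) where u_j is the displayed integer vector. Then <v, e_j> = <v, u_j> / sqrt(<u_j, u_j>), so |<v, e_j>|^2 = <v, u_j>^2 / <u_j, u_j>.
Coefficients: <v, e_1> = 0/sqrt(9), <v, e_2> = -9/sqrt(477), <v, e_3> = 23/sqrt(318).
Square and sum: Σ |<v, e_j>|^2 = 11/6.
Compute ||v||^2 = v·v = 2.
Deficit = 2 − 11/6 = 1/6 ≥ 0, confirming Bessel's inequality. (The deficit equals ||v − Σ <v,e_j> e_j||^2, the squared distance from v to span{e_j}.)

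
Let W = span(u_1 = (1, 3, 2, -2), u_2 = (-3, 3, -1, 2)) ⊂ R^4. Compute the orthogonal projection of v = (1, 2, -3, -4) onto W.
proj_W(v) = (35/46, 57/46, 25/23, -27/23)

Set up U = [u_1 | ... | u_2] ∈ R^(4×2). The projector onto W = col(U) is P = U (U^T U)^(-1) U^T.
Compute U^T U =
  [18, 0]
  [0, 23],
and U^T v = (9, -2).
Solve U^T U · c = U^T v for the coefficients: c = (1/2, -2/23). The projection is proj_W(v) = U c.
Check: (v - proj_W(v)) · u_1 = 0  (should be 0).
Check: (v - proj_W(v)) · u_2 = 0  (should be 0).
Result: proj_W(v) = (35/46, 57/46, 25/23, -27/23).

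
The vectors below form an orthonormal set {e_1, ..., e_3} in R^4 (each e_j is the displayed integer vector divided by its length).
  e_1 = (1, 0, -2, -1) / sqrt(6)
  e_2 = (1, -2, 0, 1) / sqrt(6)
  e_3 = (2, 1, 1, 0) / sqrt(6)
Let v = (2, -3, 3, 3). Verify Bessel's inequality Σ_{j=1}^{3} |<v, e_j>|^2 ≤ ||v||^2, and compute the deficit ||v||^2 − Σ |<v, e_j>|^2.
Σ |<v, e_j>|^2 = 31; ||v||^2 = 31; deficit = 0

Write each e_j = u_j / sqrt(<u_j, u_j>) where u_j is the displayed integer vector. Then <v, e_j> = <v, u_j> / sqrt(<u_j, u_j>), so |<v, e_j>|^2 = <v, u_j>^2 / <u_j, u_j>.
Coefficients: <v, e_1> = -7/sqrt(6), <v, e_2> = 11/sqrt(6), <v, e_3> = 4/sqrt(6).
Square and sum: Σ |<v, e_j>|^2 = 31.
Compute ||v||^2 = v·v = 31.
Deficit = 31 − 31 = 0 ≥ 0, confirming Bessel's inequality. (The deficit equals ||v − Σ <v,e_j> e_j||^2, the squared distance from v to span{e_j}.)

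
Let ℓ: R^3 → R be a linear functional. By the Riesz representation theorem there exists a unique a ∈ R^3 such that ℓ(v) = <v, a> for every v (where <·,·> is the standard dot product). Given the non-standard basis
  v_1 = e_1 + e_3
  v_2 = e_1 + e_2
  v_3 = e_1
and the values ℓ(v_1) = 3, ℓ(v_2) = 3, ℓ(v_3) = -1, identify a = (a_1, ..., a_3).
a = (-1, 4, 4)

Write a = (a_1, ..., a_3) in the standard basis. For each basis vector v_i, ℓ(v_i) = <v_i, a> is a linear equation in the a_j's. Collect the n equations into a matrix system V a = ℓ, where row i of V is v_i (expressed in the standard basis). Since V is invertible (lower-triangular with 1s on the diagonal, up to permutation), solve by back-substitution:
  V =
[[1, 0, 1],
 [1, 1, 0],
 [1, 0, 0]]
  V a = (3, 3, -1)
Solving gives a = (-1, 4, 4).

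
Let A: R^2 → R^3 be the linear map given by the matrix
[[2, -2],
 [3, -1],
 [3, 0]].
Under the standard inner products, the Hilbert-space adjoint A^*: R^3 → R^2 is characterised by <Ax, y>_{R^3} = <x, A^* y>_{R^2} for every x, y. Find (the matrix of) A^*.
A^* = A^T =
[[2, 3, 3],
 [-2, -1, 0]]

For real matrices with standard dot products, the defining identity <Ax, y> = <x, A^* y> gives (Ax)^T y = x^T (A^*) y, i.e. x^T A^T y = x^T (A^*) y. Since this holds for all x, y, we must have A^* = A^T. Therefore
A^* =
[[2, 3, 3],
 [-2, -1, 0]].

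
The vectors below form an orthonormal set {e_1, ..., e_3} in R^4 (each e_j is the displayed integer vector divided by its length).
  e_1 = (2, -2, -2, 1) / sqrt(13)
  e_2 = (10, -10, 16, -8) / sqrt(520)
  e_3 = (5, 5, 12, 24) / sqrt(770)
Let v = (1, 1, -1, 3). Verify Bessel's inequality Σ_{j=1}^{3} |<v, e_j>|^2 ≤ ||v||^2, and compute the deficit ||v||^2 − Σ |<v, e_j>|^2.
Σ |<v, e_j>|^2 = 125/11; ||v||^2 = 12; deficit = 7/11

Write each e_j = u_j / sqrt(<u_j, u_j>) where u_j is the displayed integer vector. Then <v, e_j> = <v, u_j> / sqrt(<u_j, u_j>), so |<v, e_j>|^2 = <v, u_j>^2 / <u_j, u_j>.
Coefficients: <v, e_1> = 5/sqrt(13), <v, e_2> = -40/sqrt(520), <v, e_3> = 70/sqrt(770).
Square and sum: Σ |<v, e_j>|^2 = 125/11.
Compute ||v||^2 = v·v = 12.
Deficit = 12 − 125/11 = 7/11 ≥ 0, confirming Bessel's inequality. (The deficit equals ||v − Σ <v,e_j> e_j||^2, the squared distance from v to span{e_j}.)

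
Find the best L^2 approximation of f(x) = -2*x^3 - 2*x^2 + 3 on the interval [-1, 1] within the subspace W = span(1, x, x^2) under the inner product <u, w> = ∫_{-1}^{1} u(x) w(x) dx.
g(x) = -2*x^2 - 6*x/5 + 3

The best approximation g ∈ W is the orthogonal projection of f onto W. Writing g = a_0 + a_1 x + a_2 x^2, the coefficients solve the normal equations G · a = b where
  G_{ij} = <φ_i, φ_j> and b_i = <f, φ_i>, with φ_0 = 1, φ_1 = x, φ_2 = x^2.
G =
  [2, 0, 2/3]
  [0, 2/3, 0]
  [2/3, 0, 2/5],
b = (14/3, -4/5, 6/5).
Solving gives a_0 = 3, a_1 = -6/5, a_2 = -2, so
  g(x) = -2*x^2 - 6*x/5 + 3.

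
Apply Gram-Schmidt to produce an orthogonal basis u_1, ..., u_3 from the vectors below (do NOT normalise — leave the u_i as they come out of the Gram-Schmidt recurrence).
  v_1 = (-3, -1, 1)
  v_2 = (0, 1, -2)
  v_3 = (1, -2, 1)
Orthogonal basis:
  u_1 = (-3, -1, 1)
  u_2 = (-9/11, 8/11, -19/11)
  u_3 = (5/23, -30/23, -15/23)

Apply the Gram-Schmidt recurrence
  u_1 = v_1
  u_i = v_i − Σ_{j<i} ((v_i · u_j) / (u_j · u_j)) · u_j.

Step by step this gives:
  u_1 = (-3, -1, 1)
  u_2 = (-9/11, 8/11, -19/11)
  u_3 = (5/23, -30/23, -15/23)

Orthogonality check:
  u_2 · u_1 = 0 (should be 0)
  u_3 · u_1 = 0 (should be 0)
  u_3 · u_2 = 0 (should be 0)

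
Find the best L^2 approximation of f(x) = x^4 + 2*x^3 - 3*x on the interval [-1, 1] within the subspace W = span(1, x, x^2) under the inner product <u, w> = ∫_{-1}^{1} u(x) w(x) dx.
g(x) = 6*x^2/7 - 9*x/5 - 3/35

The best approximation g ∈ W is the orthogonal projection of f onto W. Writing g = a_0 + a_1 x + a_2 x^2, the coefficients solve the normal equations G · a = b where
  G_{ij} = <φ_i, φ_j> and b_i = <f, φ_i>, with φ_0 = 1, φ_1 = x, φ_2 = x^2.
G =
  [2, 0, 2/3]
  [0, 2/3, 0]
  [2/3, 0, 2/5],
b = (2/5, -6/5, 2/7).
Solving gives a_0 = -3/35, a_1 = -9/5, a_2 = 6/7, so
  g(x) = 6*x^2/7 - 9*x/5 - 3/35.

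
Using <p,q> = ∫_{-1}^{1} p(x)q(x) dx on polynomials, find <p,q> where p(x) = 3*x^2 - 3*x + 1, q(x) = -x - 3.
<p,q> = -10

Expand the product: p(x)·q(x) = -3*x^3 - 6*x^2 + 8*x - 3.
∫_{-1}^{1} of each monomial x^k gives [2/(k+1) if k even, 0 if k odd]. Integrating term-by-term (or equivalently evaluating the antiderivative F(x) = -3*x^4/4 - 2*x^3 + 4*x^2 - 3*x at the endpoints):
  F(1) − F(−1) = -7/4 − (33/4) = -10.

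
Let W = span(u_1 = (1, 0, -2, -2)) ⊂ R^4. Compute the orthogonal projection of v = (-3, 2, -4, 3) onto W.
proj_W(v) = (-1/9, 0, 2/9, 2/9)

Set up U = [u_1 | ... | u_1] ∈ R^(4×1). The projector onto W = col(U) is P = U (U^T U)^(-1) U^T.
Compute U^T U =
  [9],
and U^T v = (-1).
Solve U^T U · c = U^T v for the coefficients: c = (-1/9). The projection is proj_W(v) = U c.
Check: (v - proj_W(v)) · u_1 = 0  (should be 0).
Result: proj_W(v) = (-1/9, 0, 2/9, 2/9).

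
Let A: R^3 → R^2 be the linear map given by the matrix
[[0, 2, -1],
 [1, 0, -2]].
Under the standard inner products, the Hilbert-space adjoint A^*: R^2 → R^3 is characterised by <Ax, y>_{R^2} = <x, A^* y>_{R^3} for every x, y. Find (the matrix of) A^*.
A^* = A^T =
[[0, 1],
 [2, 0],
 [-1, -2]]

For real matrices with standard dot products, the defining identity <Ax, y> = <x, A^* y> gives (Ax)^T y = x^T (A^*) y, i.e. x^T A^T y = x^T (A^*) y. Since this holds for all x, y, we must have A^* = A^T. Therefore
A^* =
[[0, 1],
 [2, 0],
 [-1, -2]].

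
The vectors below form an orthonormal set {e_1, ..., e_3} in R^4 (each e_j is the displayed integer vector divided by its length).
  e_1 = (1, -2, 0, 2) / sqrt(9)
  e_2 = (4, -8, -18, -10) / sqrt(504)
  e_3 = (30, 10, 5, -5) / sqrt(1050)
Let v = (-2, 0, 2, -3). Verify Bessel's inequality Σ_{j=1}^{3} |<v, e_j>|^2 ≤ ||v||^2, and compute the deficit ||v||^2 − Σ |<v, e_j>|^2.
Σ |<v, e_j>|^2 = 26/3; ||v||^2 = 17; deficit = 25/3

Write each e_j = u_j / sqrt(<u_j, u_j>) where u_j is the displayed integer vector. Then <v, e_j> = <v, u_j> / sqrt(<u_j, u_j>), so |<v, e_j>|^2 = <v, u_j>^2 / <u_j, u_j>.
Coefficients: <v, e_1> = -8/sqrt(9), <v, e_2> = -14/sqrt(504), <v, e_3> = -35/sqrt(1050).
Square and sum: Σ |<v, e_j>|^2 = 26/3.
Compute ||v||^2 = v·v = 17.
Deficit = 17 − 26/3 = 25/3 ≥ 0, confirming Bessel's inequality. (The deficit equals ||v − Σ <v,e_j> e_j||^2, the squared distance from v to span{e_j}.)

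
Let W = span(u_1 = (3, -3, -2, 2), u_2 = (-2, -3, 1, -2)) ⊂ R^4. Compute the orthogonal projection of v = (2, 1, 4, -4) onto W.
proj_W(v) = (-839/459, 128/153, 529/459, -620/459)

Set up U = [u_1 | ... | u_2] ∈ R^(4×2). The projector onto W = col(U) is P = U (U^T U)^(-1) U^T.
Compute U^T U =
  [26, -3]
  [-3, 18],
and U^T v = (-13, 5).
Solve U^T U · c = U^T v for the coefficients: c = (-73/153, 91/459). The projection is proj_W(v) = U c.
Check: (v - proj_W(v)) · u_1 = 0  (should be 0).
Check: (v - proj_W(v)) · u_2 = 0  (should be 0).
Result: proj_W(v) = (-839/459, 128/153, 529/459, -620/459).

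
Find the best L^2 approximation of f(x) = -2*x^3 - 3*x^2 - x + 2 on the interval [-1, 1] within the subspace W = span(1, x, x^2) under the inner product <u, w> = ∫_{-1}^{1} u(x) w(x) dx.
g(x) = -3*x^2 - 11*x/5 + 2

The best approximation g ∈ W is the orthogonal projection of f onto W. Writing g = a_0 + a_1 x + a_2 x^2, the coefficients solve the normal equations G · a = b where
  G_{ij} = <φ_i, φ_j> and b_i = <f, φ_i>, with φ_0 = 1, φ_1 = x, φ_2 = x^2.
G =
  [2, 0, 2/3]
  [0, 2/3, 0]
  [2/3, 0, 2/5],
b = (2, -22/15, 2/15).
Solving gives a_0 = 2, a_1 = -11/5, a_2 = -3, so
  g(x) = -3*x^2 - 11*x/5 + 2.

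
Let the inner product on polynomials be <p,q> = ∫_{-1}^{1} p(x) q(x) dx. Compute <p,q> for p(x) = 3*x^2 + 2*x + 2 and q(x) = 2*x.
<p,q> = 8/3

Expand the product: p(x)·q(x) = 6*x^3 + 4*x^2 + 4*x.
∫_{-1}^{1} of each monomial x^k gives [2/(k+1) if k even, 0 if k odd]. Integrating term-by-term (or equivalently evaluating the antiderivative F(x) = 3*x^4/2 + 4*x^3/3 + 2*x^2 at the endpoints):
  F(1) − F(−1) = 29/6 − (13/6) = 8/3.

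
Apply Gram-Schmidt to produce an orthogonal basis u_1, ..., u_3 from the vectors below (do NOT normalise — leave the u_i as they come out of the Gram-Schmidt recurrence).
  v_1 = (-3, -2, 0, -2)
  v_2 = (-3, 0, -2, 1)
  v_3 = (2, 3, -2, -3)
Orthogonal basis:
  u_1 = (-3, -2, 0, -2)
  u_2 = (-30/17, 14/17, -2, 31/17)
  u_3 = (34/63, 67/27, -464/189, -622/189)

Apply the Gram-Schmidt recurrence
  u_1 = v_1
  u_i = v_i − Σ_{j<i} ((v_i · u_j) / (u_j · u_j)) · u_j.

Step by step this gives:
  u_1 = (-3, -2, 0, -2)
  u_2 = (-30/17, 14/17, -2, 31/17)
  u_3 = (34/63, 67/27, -464/189, -622/189)

Orthogonality check:
  u_2 · u_1 = 0 (should be 0)
  u_3 · u_1 = 0 (should be 0)
  u_3 · u_2 = 0 (should be 0)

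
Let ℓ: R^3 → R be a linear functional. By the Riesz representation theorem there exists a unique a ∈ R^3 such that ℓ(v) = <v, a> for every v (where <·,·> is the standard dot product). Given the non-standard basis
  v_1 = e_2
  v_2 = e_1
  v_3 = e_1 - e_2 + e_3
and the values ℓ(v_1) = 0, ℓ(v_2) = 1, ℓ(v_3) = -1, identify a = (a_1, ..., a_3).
a = (1, 0, -2)

Write a = (a_1, ..., a_3) in the standard basis. For each basis vector v_i, ℓ(v_i) = <v_i, a> is a linear equation in the a_j's. Collect the n equations into a matrix system V a = ℓ, where row i of V is v_i (expressed in the standard basis). Since V is invertible (lower-triangular with 1s on the diagonal, up to permutation), solve by back-substitution:
  V =
[[0, 1, 0],
 [1, 0, 0],
 [1, -1, 1]]
  V a = (0, 1, -1)
Solving gives a = (1, 0, -2).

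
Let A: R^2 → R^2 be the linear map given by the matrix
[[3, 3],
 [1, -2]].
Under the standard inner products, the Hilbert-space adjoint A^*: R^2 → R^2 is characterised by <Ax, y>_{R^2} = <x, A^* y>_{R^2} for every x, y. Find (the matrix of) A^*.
A^* = A^T =
[[3, 1],
 [3, -2]]

For real matrices with standard dot products, the defining identity <Ax, y> = <x, A^* y> gives (Ax)^T y = x^T (A^*) y, i.e. x^T A^T y = x^T (A^*) y. Since this holds for all x, y, we must have A^* = A^T. Therefore
A^* =
[[3, 1],
 [3, -2]].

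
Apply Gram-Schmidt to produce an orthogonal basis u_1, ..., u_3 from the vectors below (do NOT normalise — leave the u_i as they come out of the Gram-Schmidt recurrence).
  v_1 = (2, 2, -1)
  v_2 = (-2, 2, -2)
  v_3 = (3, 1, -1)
Orthogonal basis:
  u_1 = (2, 2, -1)
  u_2 = (-22/9, 14/9, -16/9)
  u_3 = (2/13, -6/13, -8/13)

Apply the Gram-Schmidt recurrence
  u_1 = v_1
  u_i = v_i − Σ_{j<i} ((v_i · u_j) / (u_j · u_j)) · u_j.

Step by step this gives:
  u_1 = (2, 2, -1)
  u_2 = (-22/9, 14/9, -16/9)
  u_3 = (2/13, -6/13, -8/13)

Orthogonality check:
  u_2 · u_1 = 0 (should be 0)
  u_3 · u_1 = 0 (should be 0)
  u_3 · u_2 = 0 (should be 0)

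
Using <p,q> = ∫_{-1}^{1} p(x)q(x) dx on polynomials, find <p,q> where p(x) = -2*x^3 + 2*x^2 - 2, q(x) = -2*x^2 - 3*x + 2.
<p,q> = -28/15

Expand the product: p(x)·q(x) = 4*x^5 + 2*x^4 - 10*x^3 + 8*x^2 + 6*x - 4.
∫_{-1}^{1} of each monomial x^k gives [2/(k+1) if k even, 0 if k odd]. Integrating term-by-term (or equivalently evaluating the antiderivative F(x) = 2*x^6/3 + 2*x^5/5 - 5*x^4/2 + 8*x^3/3 + 3*x^2 - 4*x at the endpoints):
  F(1) − F(−1) = 7/30 − (21/10) = -28/15.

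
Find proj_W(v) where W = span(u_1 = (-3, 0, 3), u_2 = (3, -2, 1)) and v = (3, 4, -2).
proj_W(v) = (3/2, 1, -7/2)

Set up U = [u_1 | ... | u_2] ∈ R^(3×2). The projector onto W = col(U) is P = U (U^T U)^(-1) U^T.
Compute U^T U =
  [18, -6]
  [-6, 14],
and U^T v = (-15, -1).
Solve U^T U · c = U^T v for the coefficients: c = (-1, -1/2). The projection is proj_W(v) = U c.
Check: (v - proj_W(v)) · u_1 = 0  (should be 0).
Check: (v - proj_W(v)) · u_2 = 0  (should be 0).
Result: proj_W(v) = (3/2, 1, -7/2).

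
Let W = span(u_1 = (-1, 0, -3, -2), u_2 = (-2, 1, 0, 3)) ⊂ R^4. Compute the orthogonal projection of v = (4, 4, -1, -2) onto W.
proj_W(v) = (127/90, -32/45, -1/30, -97/45)

Set up U = [u_1 | ... | u_2] ∈ R^(4×2). The projector onto W = col(U) is P = U (U^T U)^(-1) U^T.
Compute U^T U =
  [14, -4]
  [-4, 14],
and U^T v = (3, -10).
Solve U^T U · c = U^T v for the coefficients: c = (1/90, -32/45). The projection is proj_W(v) = U c.
Check: (v - proj_W(v)) · u_1 = 0  (should be 0).
Check: (v - proj_W(v)) · u_2 = 0  (should be 0).
Result: proj_W(v) = (127/90, -32/45, -1/30, -97/45).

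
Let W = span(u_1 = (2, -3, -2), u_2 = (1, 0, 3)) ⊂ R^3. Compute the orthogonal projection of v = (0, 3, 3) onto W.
proj_W(v) = (-135/154, 171/77, 507/154)

Set up U = [u_1 | ... | u_2] ∈ R^(3×2). The projector onto W = col(U) is P = U (U^T U)^(-1) U^T.
Compute U^T U =
  [17, -4]
  [-4, 10],
and U^T v = (-15, 9).
Solve U^T U · c = U^T v for the coefficients: c = (-57/77, 93/154). The projection is proj_W(v) = U c.
Check: (v - proj_W(v)) · u_1 = 0  (should be 0).
Check: (v - proj_W(v)) · u_2 = 0  (should be 0).
Result: proj_W(v) = (-135/154, 171/77, 507/154).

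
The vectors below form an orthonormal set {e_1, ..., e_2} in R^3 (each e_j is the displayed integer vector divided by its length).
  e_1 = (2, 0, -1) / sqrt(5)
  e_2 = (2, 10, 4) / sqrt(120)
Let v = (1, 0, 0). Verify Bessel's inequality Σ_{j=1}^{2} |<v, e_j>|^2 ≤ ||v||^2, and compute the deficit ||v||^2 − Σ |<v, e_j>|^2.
Σ |<v, e_j>|^2 = 5/6; ||v||^2 = 1; deficit = 1/6

Write each e_j = u_j / sqrt(<u_j, u_j>) where u_j is the displayed integer vector. Then <v, e_j> = <v, u_j> / sqrt(<u_j, u_j>), so |<v, e_j>|^2 = <v, u_j>^2 / <u_j, u_j>.
Coefficients: <v, e_1> = 2/sqrt(5), <v, e_2> = 2/sqrt(120).
Square and sum: Σ |<v, e_j>|^2 = 5/6.
Compute ||v||^2 = v·v = 1.
Deficit = 1 − 5/6 = 1/6 ≥ 0, confirming Bessel's inequality. (The deficit equals ||v − Σ <v,e_j> e_j||^2, the squared distance from v to span{e_j}.)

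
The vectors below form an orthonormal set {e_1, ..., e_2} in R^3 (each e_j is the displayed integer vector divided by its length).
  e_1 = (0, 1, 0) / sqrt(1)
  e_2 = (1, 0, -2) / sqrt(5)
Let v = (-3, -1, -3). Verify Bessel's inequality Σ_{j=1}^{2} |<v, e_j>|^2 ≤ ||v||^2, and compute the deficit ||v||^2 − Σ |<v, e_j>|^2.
Σ |<v, e_j>|^2 = 14/5; ||v||^2 = 19; deficit = 81/5

Write each e_j = u_j / sqrt(<u_j, u_j>) where u_j is the displayed integer vector. Then <v, e_j> = <v, u_j> / sqrt(<u_j, u_j>), so |<v, e_j>|^2 = <v, u_j>^2 / <u_j, u_j>.
Coefficients: <v, e_1> = -1/sqrt(1), <v, e_2> = 3/sqrt(5).
Square and sum: Σ |<v, e_j>|^2 = 14/5.
Compute ||v||^2 = v·v = 19.
Deficit = 19 − 14/5 = 81/5 ≥ 0, confirming Bessel's inequality. (The deficit equals ||v − Σ <v,e_j> e_j||^2, the squared distance from v to span{e_j}.)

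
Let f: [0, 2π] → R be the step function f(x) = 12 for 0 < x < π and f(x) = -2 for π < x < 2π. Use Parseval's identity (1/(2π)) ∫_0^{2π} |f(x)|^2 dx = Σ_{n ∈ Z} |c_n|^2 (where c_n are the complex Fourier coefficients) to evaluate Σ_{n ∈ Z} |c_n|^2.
Σ |c_n|^2 = 74

Parseval equates the L^2 energy of f (normalised by 1/(2π)) with the ℓ^2 sum of its Fourier coefficients: (1/(2π)) ∫_0^{2π} |f|^2 = Σ |c_n|^2.
Compute the left side: (1/(2π)) [∫_0^π 12^2 dx + ∫_π^{2π} (-2)^2 dx] = (1/(2π)) · (144π + 4π) = (144 + 4)/2 = 74.
So Σ_{n ∈ Z} |c_n|^2 = 74.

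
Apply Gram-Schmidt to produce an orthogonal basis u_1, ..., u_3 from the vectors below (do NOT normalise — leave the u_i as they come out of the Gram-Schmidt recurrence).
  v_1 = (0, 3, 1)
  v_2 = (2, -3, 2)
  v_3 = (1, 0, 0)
Orthogonal basis:
  u_1 = (0, 3, 1)
  u_2 = (2, -9/10, 27/10)
  u_3 = (81/121, 18/121, -54/121)

Apply the Gram-Schmidt recurrence
  u_1 = v_1
  u_i = v_i − Σ_{j<i} ((v_i · u_j) / (u_j · u_j)) · u_j.

Step by step this gives:
  u_1 = (0, 3, 1)
  u_2 = (2, -9/10, 27/10)
  u_3 = (81/121, 18/121, -54/121)

Orthogonality check:
  u_2 · u_1 = 0 (should be 0)
  u_3 · u_1 = 0 (should be 0)
  u_3 · u_2 = 0 (should be 0)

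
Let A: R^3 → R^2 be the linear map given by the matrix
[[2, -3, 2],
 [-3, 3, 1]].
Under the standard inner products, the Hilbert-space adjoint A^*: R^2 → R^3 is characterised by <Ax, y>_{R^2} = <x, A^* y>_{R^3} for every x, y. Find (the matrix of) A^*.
A^* = A^T =
[[2, -3],
 [-3, 3],
 [2, 1]]

For real matrices with standard dot products, the defining identity <Ax, y> = <x, A^* y> gives (Ax)^T y = x^T (A^*) y, i.e. x^T A^T y = x^T (A^*) y. Since this holds for all x, y, we must have A^* = A^T. Therefore
A^* =
[[2, -3],
 [-3, 3],
 [2, 1]].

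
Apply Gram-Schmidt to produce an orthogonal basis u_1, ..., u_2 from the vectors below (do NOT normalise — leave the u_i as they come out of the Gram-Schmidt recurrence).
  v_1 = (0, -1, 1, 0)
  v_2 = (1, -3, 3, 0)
Orthogonal basis:
  u_1 = (0, -1, 1, 0)
  u_2 = (1, 0, 0, 0)

Apply the Gram-Schmidt recurrence
  u_1 = v_1
  u_i = v_i − Σ_{j<i} ((v_i · u_j) / (u_j · u_j)) · u_j.

Step by step this gives:
  u_1 = (0, -1, 1, 0)
  u_2 = (1, 0, 0, 0)

Orthogonality check:
  u_2 · u_1 = 0 (should be 0)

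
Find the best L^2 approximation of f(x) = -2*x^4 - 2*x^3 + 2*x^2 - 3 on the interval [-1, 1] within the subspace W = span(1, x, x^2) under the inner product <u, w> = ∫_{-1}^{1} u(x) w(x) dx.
g(x) = 2*x^2/7 - 6*x/5 - 99/35

The best approximation g ∈ W is the orthogonal projection of f onto W. Writing g = a_0 + a_1 x + a_2 x^2, the coefficients solve the normal equations G · a = b where
  G_{ij} = <φ_i, φ_j> and b_i = <f, φ_i>, with φ_0 = 1, φ_1 = x, φ_2 = x^2.
G =
  [2, 0, 2/3]
  [0, 2/3, 0]
  [2/3, 0, 2/5],
b = (-82/15, -4/5, -62/35).
Solving gives a_0 = -99/35, a_1 = -6/5, a_2 = 2/7, so
  g(x) = 2*x^2/7 - 6*x/5 - 99/35.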